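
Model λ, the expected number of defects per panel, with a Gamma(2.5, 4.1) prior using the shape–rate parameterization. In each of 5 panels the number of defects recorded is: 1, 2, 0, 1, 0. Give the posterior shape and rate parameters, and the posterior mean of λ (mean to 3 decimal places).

Total count ∑xᵢ = 4 over n = 5 panels.
Gamma is conjugate to the Poisson likelihood: posterior is Gamma(shape = 2.5+4 = 6.5, rate = 4.1+5 = 9.1).
E[λ | data] = 6.5/9.1 = 0.714.

Posterior: Gamma(shape=6.5, rate=9.1); mean ≈ 0.714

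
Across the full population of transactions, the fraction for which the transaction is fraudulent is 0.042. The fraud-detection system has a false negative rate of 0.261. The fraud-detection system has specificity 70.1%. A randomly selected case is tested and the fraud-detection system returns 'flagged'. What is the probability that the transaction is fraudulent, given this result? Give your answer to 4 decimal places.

P(H | E) ≈ 0.0978

Write H for 'the transaction is fraudulent'. Prior odds H:¬H = 0.042/0.958 = 0.043841. For the 'flagged' outcome, the likelihood ratio is 0.739/0.299 = 2.4716.
Posterior odds = 0.043841 × 2.4716 = 0.10836, so P(H|E) = 0.10836/(1+0.10836) = 0.0978.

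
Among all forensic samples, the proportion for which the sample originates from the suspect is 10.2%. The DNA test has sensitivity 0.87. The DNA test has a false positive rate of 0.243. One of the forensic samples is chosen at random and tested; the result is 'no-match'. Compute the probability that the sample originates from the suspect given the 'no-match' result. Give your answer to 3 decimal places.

Let H be the event that the sample originates from the suspect. P(H) = 0.102, so P(¬H) = 0.898. With E the 'no-match' result, P(E|H) = 0.13 and P(E|¬H) = 0.757.
P(E) = 0.13·0.102 + 0.757·0.898 = 0.013260 + 0.67979 = 0.69305.
By Bayes' theorem, P(H|E) = 0.013260 / 0.69305 = 0.019.

P(H | E) ≈ 0.019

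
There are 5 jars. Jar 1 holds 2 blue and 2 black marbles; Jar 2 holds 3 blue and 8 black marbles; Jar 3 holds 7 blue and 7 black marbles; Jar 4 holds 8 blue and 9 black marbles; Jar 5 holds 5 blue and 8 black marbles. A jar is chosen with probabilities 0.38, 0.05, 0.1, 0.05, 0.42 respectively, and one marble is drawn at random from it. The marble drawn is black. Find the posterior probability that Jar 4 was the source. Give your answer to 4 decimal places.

Tabulate prior·likelihood by source: [1] prior 0.38, lik 0.5, product 0.1900; [2] prior 0.05, lik 0.7273, product 0.03636; [3] prior 0.1, lik 0.5, product 0.05000; [4] prior 0.05, lik 0.5294, product 0.02647; [5] prior 0.42, lik 0.6154, product 0.2585.
Normalizing constant = 0.56130; the posterior for Jar 4 is its product over the sum, 0.02647/0.56130 = 0.0472.

Posterior probability ≈ 0.0472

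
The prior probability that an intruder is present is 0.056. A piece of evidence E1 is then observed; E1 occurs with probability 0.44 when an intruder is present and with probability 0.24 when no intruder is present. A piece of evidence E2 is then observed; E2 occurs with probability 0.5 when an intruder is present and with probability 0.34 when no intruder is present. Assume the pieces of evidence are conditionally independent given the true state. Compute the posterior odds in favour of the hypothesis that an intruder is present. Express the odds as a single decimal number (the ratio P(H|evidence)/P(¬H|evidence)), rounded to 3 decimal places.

Prior odds = 0.056/(1−0.056) = 0.059322.
Likelihood ratio for E1 = 0.44/0.24 = 1.8333.
Likelihood ratio for E2 = 0.5/0.34 = 1.4706.
Posterior odds = prior odds × LR₁ × LR₂ = 0.15994.

Posterior odds ≈ 0.160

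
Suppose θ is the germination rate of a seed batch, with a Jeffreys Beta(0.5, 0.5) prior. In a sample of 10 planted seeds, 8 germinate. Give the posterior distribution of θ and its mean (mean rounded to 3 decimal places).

Posterior: Beta(8.5, 2.5); mean ≈ 0.773

The binomial likelihood is conjugate to the Beta prior: with 8 successes and 2 failures, the posterior is Beta(0.5+8, 0.5+2) = Beta(8.5, 2.5).
Posterior mean = α/(α+β) = 8.5/11 = 0.773.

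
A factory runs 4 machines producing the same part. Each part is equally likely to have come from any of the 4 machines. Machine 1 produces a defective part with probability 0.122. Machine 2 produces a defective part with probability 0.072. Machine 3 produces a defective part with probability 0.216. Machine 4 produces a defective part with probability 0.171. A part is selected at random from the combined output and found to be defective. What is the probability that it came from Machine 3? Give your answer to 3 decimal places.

Posterior probability ≈ 0.372

Tabulate prior·likelihood by source: [1] prior 0.25, lik 0.122, product 0.03050; [2] prior 0.25, lik 0.072, product 0.01800; [3] prior 0.25, lik 0.216, product 0.05400; [4] prior 0.25, lik 0.171, product 0.04275.
Normalizing constant = 0.14525; the posterior for Machine 3 is its product over the sum, 0.05400/0.14525 = 0.372.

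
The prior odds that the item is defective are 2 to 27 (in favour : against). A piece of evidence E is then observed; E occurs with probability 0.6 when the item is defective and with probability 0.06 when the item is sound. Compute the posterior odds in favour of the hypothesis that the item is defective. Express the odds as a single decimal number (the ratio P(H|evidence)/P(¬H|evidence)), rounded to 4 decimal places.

Prior odds = 2/27 = 0.074074.
Likelihood ratio for E = 0.6/0.06 = 10.000.
Posterior odds = prior odds × LR = 0.74074.

Posterior odds ≈ 0.7407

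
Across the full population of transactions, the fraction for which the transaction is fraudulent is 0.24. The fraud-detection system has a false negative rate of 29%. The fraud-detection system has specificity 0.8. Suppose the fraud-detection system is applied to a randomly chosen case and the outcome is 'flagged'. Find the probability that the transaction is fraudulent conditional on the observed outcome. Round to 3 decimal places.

P(H | E) ≈ 0.529

Write H for 'the transaction is fraudulent'. Prior odds H:¬H = 0.24/0.76 = 0.31579. For the 'flagged' outcome, the likelihood ratio is 0.71/0.2 = 3.5500.
Posterior odds = 0.31579 × 3.5500 = 1.1211, so P(H|E) = 1.1211/(1+1.1211) = 0.529.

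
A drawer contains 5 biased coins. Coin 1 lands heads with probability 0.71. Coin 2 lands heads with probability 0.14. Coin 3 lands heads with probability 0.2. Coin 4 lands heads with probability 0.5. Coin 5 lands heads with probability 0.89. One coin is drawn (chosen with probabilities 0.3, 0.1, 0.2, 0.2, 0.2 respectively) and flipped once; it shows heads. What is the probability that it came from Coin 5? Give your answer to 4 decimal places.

Posterior probability ≈ 0.3266

P(heads|C1) = 0.71; P(heads|C2) = 0.14; P(heads|C3) = 0.2; P(heads|C4) = 0.5; P(heads|C5) = 0.89.
Prior × likelihood for each source: 0.3·0.71=0.2130, 0.1·0.14=0.01400, 0.2·0.2=0.04000, 0.2·0.5=0.1000, 0.2·0.89=0.1780. Summing gives P(heads) = 0.54500.
P(Coin 5 | heads) = 0.1780 / 0.54500 = 0.3266.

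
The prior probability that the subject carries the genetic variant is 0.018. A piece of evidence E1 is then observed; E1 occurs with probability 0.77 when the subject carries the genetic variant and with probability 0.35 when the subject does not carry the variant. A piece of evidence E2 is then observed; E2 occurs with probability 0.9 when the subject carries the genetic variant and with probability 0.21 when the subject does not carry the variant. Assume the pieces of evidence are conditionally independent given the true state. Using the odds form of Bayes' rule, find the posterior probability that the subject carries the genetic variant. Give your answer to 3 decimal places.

Prior odds = 0.018/(1−0.018) = 0.018330.
Likelihood ratio for E1 = 0.77/0.35 = 2.2000.
Likelihood ratio for E2 = 0.9/0.21 = 4.2857.
Posterior odds = prior odds × LR₁ × LR₂ = 0.17283.
Posterior probability = odds/(1+odds) = 0.17283/1.1728 = 0.147.

Posterior probability ≈ 0.147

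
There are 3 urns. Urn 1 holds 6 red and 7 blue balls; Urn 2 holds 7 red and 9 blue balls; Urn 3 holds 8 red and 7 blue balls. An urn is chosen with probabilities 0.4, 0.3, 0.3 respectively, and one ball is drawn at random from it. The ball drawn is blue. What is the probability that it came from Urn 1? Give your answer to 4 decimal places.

Posterior probability ≈ 0.4109

Tabulate prior·likelihood by source: [1] prior 0.4, lik 0.5385, product 0.2154; [2] prior 0.3, lik 0.5625, product 0.1687; [3] prior 0.3, lik 0.4667, product 0.1400.
Normalizing constant = 0.52413; the posterior for Urn 1 is its product over the sum, 0.2154/0.52413 = 0.4109.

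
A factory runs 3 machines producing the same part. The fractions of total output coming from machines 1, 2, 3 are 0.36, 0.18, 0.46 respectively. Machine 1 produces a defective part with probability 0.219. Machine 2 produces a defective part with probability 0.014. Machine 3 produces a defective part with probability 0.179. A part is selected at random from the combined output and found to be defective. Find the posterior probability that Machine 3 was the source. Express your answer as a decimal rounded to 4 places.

P(defective|M1) = 0.219; P(defective|M2) = 0.014; P(defective|M3) = 0.179.
Prior × likelihood for each source: 0.36·0.219=0.07884, 0.18·0.014=0.002520, 0.46·0.179=0.08234. Summing gives P(defective) = 0.16370.
P(Machine 3 | defective) = 0.08234 / 0.16370 = 0.5030.

Posterior probability ≈ 0.5030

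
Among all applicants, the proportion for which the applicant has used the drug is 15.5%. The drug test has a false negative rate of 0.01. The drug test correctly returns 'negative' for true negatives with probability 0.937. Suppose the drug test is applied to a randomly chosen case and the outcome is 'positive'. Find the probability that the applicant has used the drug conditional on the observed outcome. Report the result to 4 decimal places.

Write H for 'the applicant has used the drug'. Prior odds H:¬H = 0.155/0.845 = 0.18343. For the 'positive' outcome, the likelihood ratio is 0.99/0.063 = 15.714.
Posterior odds = 0.18343 × 15.714 = 2.8825, so P(H|E) = 2.8825/(1+2.8825) = 0.7424.

P(H | E) ≈ 0.7424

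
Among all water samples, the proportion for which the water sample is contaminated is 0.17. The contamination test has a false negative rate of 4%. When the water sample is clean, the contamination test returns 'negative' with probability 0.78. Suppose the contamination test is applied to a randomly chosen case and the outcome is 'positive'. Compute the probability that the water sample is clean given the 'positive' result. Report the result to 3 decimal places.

P(¬H | E) ≈ 0.528

Write H for 'the water sample is contaminated'. Prior odds H:¬H = 0.17/0.83 = 0.20482. For the 'positive' outcome, the likelihood ratio is 0.96/0.22 = 4.3636.
Posterior odds = 0.20482 × 4.3636 = 0.89376, so P(H|E) = 0.89376/(1+0.89376) = 0.472. Then P(¬H|E) = 1 − 0.472 = 0.528.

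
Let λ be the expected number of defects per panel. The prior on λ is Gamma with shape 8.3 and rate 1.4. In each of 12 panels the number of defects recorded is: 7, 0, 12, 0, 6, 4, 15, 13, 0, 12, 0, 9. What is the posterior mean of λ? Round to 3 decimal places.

Total count ∑xᵢ = 78 over n = 12 panels.
Gamma is conjugate to the Poisson likelihood: posterior is Gamma(shape = 8.3+78 = 86.3, rate = 1.4+12 = 13.4).
E[λ | data] = 86.3/13.4 = 6.440.

Posterior mean ≈ 6.440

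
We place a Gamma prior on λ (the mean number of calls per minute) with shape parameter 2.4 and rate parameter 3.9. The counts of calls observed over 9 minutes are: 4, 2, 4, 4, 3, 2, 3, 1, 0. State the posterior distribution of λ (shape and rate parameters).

Posterior: Gamma(shape=25.4, rate=12.9)

The Poisson likelihood adds the total count to the shape and the number of exposure periods to the rate. Here ∑xᵢ = 23 and n = 9, so shape 2.4→25.4 and rate 3.9→12.9.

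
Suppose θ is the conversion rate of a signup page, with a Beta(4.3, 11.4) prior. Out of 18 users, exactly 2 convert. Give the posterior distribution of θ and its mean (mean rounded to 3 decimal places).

The binomial likelihood is conjugate to the Beta prior: with 2 successes and 16 failures, the posterior is Beta(4.3+2, 11.4+16) = Beta(6.3, 27.4).
Posterior mean = α/(α+β) = 6.3/33.7 = 0.187.

Posterior: Beta(6.3, 27.4); mean ≈ 0.187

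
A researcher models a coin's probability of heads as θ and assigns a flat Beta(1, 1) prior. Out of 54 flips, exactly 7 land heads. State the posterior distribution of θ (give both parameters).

Observing 7 successes and 47 failures updates Beta(1, 1) by adding the success and failure counts to the two shape parameters: α = 1+7 = 8, β = 1+47 = 48.

Posterior: Beta(8, 48)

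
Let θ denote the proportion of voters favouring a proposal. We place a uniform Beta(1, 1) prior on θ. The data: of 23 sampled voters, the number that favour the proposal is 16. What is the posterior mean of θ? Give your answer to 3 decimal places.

Observing 16 successes and 7 failures updates Beta(1, 1) by adding the success and failure counts to the two shape parameters: α = 1+16 = 17, β = 1+7 = 8.
Posterior mean = α/(α+β) = 17/25 = 0.680.

Posterior mean ≈ 0.680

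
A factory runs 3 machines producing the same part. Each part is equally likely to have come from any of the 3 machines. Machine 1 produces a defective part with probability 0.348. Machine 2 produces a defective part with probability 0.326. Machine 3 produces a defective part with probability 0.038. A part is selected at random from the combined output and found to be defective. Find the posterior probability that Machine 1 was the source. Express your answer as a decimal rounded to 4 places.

P(defective|M1) = 0.348; P(defective|M2) = 0.326; P(defective|M3) = 0.038.
Prior × likelihood for each source: 0.333333·0.348=0.1160, 0.333333·0.326=0.1087, 0.333333·0.038=0.01267. Summing gives P(defective) = 0.23733.
P(Machine 1 | defective) = 0.1160 / 0.23733 = 0.4888.

Posterior probability ≈ 0.4888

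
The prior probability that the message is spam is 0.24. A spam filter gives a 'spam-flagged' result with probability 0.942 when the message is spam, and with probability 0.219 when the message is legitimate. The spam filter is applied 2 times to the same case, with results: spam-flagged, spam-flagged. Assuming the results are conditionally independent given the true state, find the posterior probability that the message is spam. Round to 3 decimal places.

Posterior P(H) ≈ 0.854

Let H be the event that the message is spam; start with P(H) = 0.24. P('spam-flagged'|H) = 0.942, P('spam-flagged'|¬H) = 0.219.
Update on result 1 ('spam-flagged'): P(H) ← 0.942·0.2400 / (0.942·0.2400 + 0.219·0.7600) = 0.22608/0.39252 = 0.5760.
Update on result 2 ('spam-flagged'): P(H) ← 0.942·0.5760 / (0.942·0.5760 + 0.219·0.4240) = 0.54256/0.63543 = 0.8539.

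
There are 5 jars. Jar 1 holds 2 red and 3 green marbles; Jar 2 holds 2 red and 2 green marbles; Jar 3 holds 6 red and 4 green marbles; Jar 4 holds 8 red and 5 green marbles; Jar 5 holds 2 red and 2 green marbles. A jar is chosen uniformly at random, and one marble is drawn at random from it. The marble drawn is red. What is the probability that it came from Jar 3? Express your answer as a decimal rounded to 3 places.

Posterior probability ≈ 0.229

P(red|Jar 1) = 0.4; P(red|Jar 2) = 0.5; P(red|Jar 3) = 0.6; P(red|Jar 4) = 0.6154; P(red|Jar 5) = 0.5.
Prior × likelihood for each source: 0.2·0.4=0.08000, 0.2·0.5=0.1000, 0.2·0.6=0.1200, 0.2·0.6154=0.1231, 0.2·0.5=0.1000. Summing gives P(red) = 0.52308.
P(Jar 3 | red) = 0.1200 / 0.52308 = 0.229.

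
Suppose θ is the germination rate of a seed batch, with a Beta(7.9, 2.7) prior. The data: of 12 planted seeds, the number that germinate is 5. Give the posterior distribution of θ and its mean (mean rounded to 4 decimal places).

Observing 5 successes and 7 failures updates Beta(7.9, 2.7) by adding the success and failure counts to the two shape parameters: α = 7.9+5 = 12.9, β = 2.7+7 = 9.7.
Posterior mean = α/(α+β) = 12.9/22.6 = 0.5708.

Posterior: Beta(12.9, 9.7); mean ≈ 0.5708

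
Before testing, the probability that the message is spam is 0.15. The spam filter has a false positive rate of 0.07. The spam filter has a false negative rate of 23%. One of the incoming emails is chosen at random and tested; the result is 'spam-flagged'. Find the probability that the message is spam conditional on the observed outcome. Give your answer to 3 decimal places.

P(H | E) ≈ 0.660

Let H be the event that the message is spam. P(H) = 0.15, so P(¬H) = 0.85. With E the 'spam-flagged' result, P(E|H) = 0.77 and P(E|¬H) = 0.07.
P(E) = 0.77·0.15 + 0.07·0.85 = 0.11550 + 0.059500 = 0.17500.
By Bayes' theorem, P(H|E) = 0.11550 / 0.17500 = 0.660.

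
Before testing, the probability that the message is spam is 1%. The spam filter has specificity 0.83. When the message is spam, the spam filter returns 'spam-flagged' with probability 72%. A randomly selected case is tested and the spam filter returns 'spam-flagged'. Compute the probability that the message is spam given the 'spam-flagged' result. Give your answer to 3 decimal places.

Write H for 'the message is spam'. Prior odds H:¬H = 0.01/0.99 = 0.010101. For the 'spam-flagged' outcome, the likelihood ratio is 0.72/0.17 = 4.2353.
Posterior odds = 0.010101 × 4.2353 = 0.042781, so P(H|E) = 0.042781/(1+0.042781) = 0.041.

P(H | E) ≈ 0.041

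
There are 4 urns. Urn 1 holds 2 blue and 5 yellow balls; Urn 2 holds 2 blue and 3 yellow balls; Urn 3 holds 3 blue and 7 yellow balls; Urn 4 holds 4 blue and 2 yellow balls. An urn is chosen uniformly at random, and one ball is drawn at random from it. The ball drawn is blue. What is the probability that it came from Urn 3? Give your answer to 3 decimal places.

P(blue|Urn 1) = 0.2857; P(blue|Urn 2) = 0.4; P(blue|Urn 3) = 0.3; P(blue|Urn 4) = 0.6667.
Prior × likelihood for each source: 0.25·0.2857=0.07143, 0.25·0.4=0.1000, 0.25·0.3=0.07500, 0.25·0.6667=0.1667. Summing gives P(blue) = 0.41310.
P(Urn 3 | blue) = 0.07500 / 0.41310 = 0.182.

Posterior probability ≈ 0.182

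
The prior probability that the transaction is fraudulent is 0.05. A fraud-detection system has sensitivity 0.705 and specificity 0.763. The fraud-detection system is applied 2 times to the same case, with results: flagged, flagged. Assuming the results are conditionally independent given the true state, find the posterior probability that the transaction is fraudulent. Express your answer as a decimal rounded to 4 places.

Posterior P(H) ≈ 0.3177

Let H be the event that the transaction is fraudulent; start with P(H) = 0.05. P('flagged'|H) = 0.705, P('flagged'|¬H) = 0.237.
Update on result 1 ('flagged'): P(H) ← 0.705·0.0500 / (0.705·0.0500 + 0.237·0.9500) = 0.035250/0.26040 = 0.1354.
Update on result 2 ('flagged'): P(H) ← 0.705·0.1354 / (0.705·0.1354 + 0.237·0.8646) = 0.095435/0.30035 = 0.3177.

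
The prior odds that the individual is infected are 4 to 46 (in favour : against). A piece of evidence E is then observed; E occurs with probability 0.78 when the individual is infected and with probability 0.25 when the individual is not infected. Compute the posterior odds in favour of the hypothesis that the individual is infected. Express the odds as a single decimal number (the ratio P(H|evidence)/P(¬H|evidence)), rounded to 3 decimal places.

Posterior odds ≈ 0.271

Prior odds = 4/46 = 0.086957. In log-odds, ln(0.086957) = -2.4423.
Add log likelihood ratio: ln(3.1200) = 1.1378.
Posterior log-odds = -1.3045, so posterior odds = exp(-1.3045) = 0.27130.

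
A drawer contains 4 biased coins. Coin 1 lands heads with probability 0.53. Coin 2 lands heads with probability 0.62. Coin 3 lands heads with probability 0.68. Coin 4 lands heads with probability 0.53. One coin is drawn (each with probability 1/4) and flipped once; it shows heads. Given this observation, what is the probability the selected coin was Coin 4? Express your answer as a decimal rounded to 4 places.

Posterior probability ≈ 0.2246

Tabulate prior·likelihood by source: [1] prior 0.25, lik 0.53, product 0.1325; [2] prior 0.25, lik 0.62, product 0.1550; [3] prior 0.25, lik 0.68, product 0.1700; [4] prior 0.25, lik 0.53, product 0.1325.
Normalizing constant = 0.59000; the posterior for Coin 4 is its product over the sum, 0.1325/0.59000 = 0.2246.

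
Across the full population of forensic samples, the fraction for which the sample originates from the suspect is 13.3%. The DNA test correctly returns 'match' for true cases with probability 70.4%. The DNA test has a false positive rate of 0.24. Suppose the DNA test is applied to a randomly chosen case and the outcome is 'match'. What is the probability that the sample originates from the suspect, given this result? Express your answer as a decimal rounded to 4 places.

Let H be the event that the sample originates from the suspect. P(H) = 0.133, so P(¬H) = 0.867. With E the 'match' result, P(E|H) = 0.704 and P(E|¬H) = 0.24.
P(E) = 0.704·0.133 + 0.24·0.867 = 0.093632 + 0.20808 = 0.30171.
By Bayes' theorem, P(H|E) = 0.093632 / 0.30171 = 0.3103.

P(H | E) ≈ 0.3103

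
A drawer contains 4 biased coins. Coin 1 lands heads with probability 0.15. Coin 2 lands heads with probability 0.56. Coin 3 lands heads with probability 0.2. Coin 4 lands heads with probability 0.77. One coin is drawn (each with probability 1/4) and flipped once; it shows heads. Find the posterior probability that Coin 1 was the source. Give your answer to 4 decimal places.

Posterior probability ≈ 0.0893

P(heads|C1) = 0.15; P(heads|C2) = 0.56; P(heads|C3) = 0.2; P(heads|C4) = 0.77.
Prior × likelihood for each source: 0.25·0.15=0.03750, 0.25·0.56=0.1400, 0.25·0.2=0.05000, 0.25·0.77=0.1925. Summing gives P(heads) = 0.42000.
P(Coin 1 | heads) = 0.03750 / 0.42000 = 0.0893.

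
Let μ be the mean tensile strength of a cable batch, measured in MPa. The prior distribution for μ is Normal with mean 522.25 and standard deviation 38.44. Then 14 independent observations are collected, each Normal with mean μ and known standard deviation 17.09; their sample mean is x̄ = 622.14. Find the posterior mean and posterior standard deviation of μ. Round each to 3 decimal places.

Posterior mean ≈ 620.749; posterior SD ≈ 4.536

With known σ, the Normal prior is conjugate. Weight on the data is w = (n/σ²)/(n/σ² + 1/τ₀²) = 0.0479340/(0.0479340+0.00067676) = 0.98608.
Posterior mean = w·x̄ + (1−w)·μ₀ = 0.98608·622.14 + 0.013922·522.25 = 620.749. Posterior variance = 1/(0.0479340+0.00067676) = 20.5716, so SD = 4.536.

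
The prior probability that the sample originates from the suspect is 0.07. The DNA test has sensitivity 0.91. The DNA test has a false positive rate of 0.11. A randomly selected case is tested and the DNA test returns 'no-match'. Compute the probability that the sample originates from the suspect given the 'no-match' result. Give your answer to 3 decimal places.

Let H be the event that the sample originates from the suspect. P(H) = 0.07, so P(¬H) = 0.93. With E the 'no-match' result, P(E|H) = 0.09 and P(E|¬H) = 0.89.
P(E) = 0.09·0.07 + 0.89·0.93 = 0.0063000 + 0.82770 = 0.83400.
By Bayes' theorem, P(H|E) = 0.0063000 / 0.83400 = 0.008.

P(H | E) ≈ 0.008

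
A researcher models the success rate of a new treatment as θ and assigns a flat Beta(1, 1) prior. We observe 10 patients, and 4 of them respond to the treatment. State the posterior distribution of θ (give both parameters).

The binomial likelihood is conjugate to the Beta prior: with 4 successes and 6 failures, the posterior is Beta(1+4, 1+6) = Beta(5, 7).

Posterior: Beta(5, 7)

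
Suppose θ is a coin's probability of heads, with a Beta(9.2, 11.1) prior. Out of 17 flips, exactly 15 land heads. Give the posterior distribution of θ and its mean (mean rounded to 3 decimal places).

Posterior: Beta(24.2, 13.1); mean ≈ 0.649

Observing 15 successes and 2 failures updates Beta(9.2, 11.1) by adding the success and failure counts to the two shape parameters: α = 9.2+15 = 24.2, β = 11.1+2 = 13.1.
Posterior mean = α/(α+β) = 24.2/37.3 = 0.649.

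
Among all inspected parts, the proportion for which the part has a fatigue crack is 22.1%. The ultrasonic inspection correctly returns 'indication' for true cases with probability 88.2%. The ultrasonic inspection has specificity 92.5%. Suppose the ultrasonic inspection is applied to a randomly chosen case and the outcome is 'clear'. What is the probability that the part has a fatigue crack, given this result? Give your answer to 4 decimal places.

P(H | E) ≈ 0.0349

Let H be the event that the part has a fatigue crack. P(H) = 0.221, so P(¬H) = 0.779. With E the 'clear' result, P(E|H) = 0.118 and P(E|¬H) = 0.925.
P(E) = 0.118·0.221 + 0.925·0.779 = 0.026078 + 0.72058 = 0.74665.
By Bayes' theorem, P(H|E) = 0.026078 / 0.74665 = 0.0349.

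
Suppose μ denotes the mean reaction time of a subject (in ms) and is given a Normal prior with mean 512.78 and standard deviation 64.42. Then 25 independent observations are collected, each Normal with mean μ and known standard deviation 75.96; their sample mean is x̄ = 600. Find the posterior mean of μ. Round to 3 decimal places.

Posterior mean ≈ 595.405

With known σ, the Normal prior is conjugate. Weight on the data is w = (n/σ²)/(n/σ² + 1/τ₀²) = 0.00433281/(0.00433281+0.00024097) = 0.94732.
Posterior mean = w·x̄ + (1−w)·μ₀ = 0.94732·600 + 0.052685·512.78 = 595.405.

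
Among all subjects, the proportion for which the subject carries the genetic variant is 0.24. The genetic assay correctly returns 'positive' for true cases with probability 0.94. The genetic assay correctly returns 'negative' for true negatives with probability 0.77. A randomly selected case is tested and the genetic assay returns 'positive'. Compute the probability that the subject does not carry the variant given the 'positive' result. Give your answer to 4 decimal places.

Let H be the event that the subject carries the genetic variant. P(H) = 0.24, so P(¬H) = 0.76. With E the 'positive' result, P(E|H) = 0.94 and P(E|¬H) = 0.23.
P(E) = 0.94·0.24 + 0.23·0.76 = 0.22560 + 0.17480 = 0.40040.
By Bayes' theorem, P(H|E) = 0.22560 / 0.40040 = 0.5634. Hence P(¬H|E) = 1 − 0.5634 = 0.4366.

P(¬H | E) ≈ 0.4366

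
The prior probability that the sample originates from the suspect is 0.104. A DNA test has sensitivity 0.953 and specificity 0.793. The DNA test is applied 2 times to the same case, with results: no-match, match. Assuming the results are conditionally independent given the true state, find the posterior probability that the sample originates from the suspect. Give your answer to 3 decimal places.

Let H be the event that the sample originates from the suspect; start with P(H) = 0.104. P('match'|H) = 0.953, P('match'|¬H) = 0.207.
Update on result 1 ('no-match'): P(H) ← 0.047·0.1040 / (0.047·0.1040 + 0.793·0.8960) = 0.0048880/0.71542 = 0.0068.
Update on result 2 ('match'): P(H) ← 0.953·0.0068 / (0.953·0.0068 + 0.207·0.9932) = 0.0065113/0.21210 = 0.0307.

Posterior P(H) ≈ 0.031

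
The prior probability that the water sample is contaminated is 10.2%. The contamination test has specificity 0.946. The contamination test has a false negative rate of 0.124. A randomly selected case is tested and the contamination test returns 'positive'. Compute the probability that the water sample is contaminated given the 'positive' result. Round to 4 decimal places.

P(H | E) ≈ 0.6482

Write H for 'the water sample is contaminated'. Prior odds H:¬H = 0.102/0.898 = 0.11359. For the 'positive' outcome, the likelihood ratio is 0.876/0.054 = 16.222.
Posterior odds = 0.11359 × 16.222 = 1.8426, so P(H|E) = 1.8426/(1+1.8426) = 0.6482.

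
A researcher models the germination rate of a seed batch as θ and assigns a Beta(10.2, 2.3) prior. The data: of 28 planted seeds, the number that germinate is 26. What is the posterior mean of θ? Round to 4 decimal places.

Posterior mean ≈ 0.8938

The binomial likelihood is conjugate to the Beta prior: with 26 successes and 2 failures, the posterior is Beta(10.2+26, 2.3+2) = Beta(36.2, 4.3).
E[θ | data] = 36.2/(36.2+4.3) = 0.8938.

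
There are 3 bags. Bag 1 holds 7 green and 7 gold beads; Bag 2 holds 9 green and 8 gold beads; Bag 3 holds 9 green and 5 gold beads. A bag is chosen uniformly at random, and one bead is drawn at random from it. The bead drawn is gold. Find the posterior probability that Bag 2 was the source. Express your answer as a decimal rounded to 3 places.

Tabulate prior·likelihood by source: [1] prior 0.333333, lik 0.5, product 0.1667; [2] prior 0.333333, lik 0.4706, product 0.1569; [3] prior 0.333333, lik 0.3571, product 0.1190.
Normalizing constant = 0.44258; the posterior for Bag 2 is its product over the sum, 0.1569/0.44258 = 0.354.

Posterior probability ≈ 0.354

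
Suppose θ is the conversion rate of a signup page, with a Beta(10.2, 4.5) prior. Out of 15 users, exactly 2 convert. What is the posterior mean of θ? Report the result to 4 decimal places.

Observing 2 successes and 13 failures updates Beta(10.2, 4.5) by adding the success and failure counts to the two shape parameters: α = 10.2+2 = 12.2, β = 4.5+13 = 17.5.
Posterior mean = α/(α+β) = 12.2/29.7 = 0.4108.

Posterior mean ≈ 0.4108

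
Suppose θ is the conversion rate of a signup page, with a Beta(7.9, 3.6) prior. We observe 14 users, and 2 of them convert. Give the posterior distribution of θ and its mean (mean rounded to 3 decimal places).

Observing 2 successes and 12 failures updates Beta(7.9, 3.6) by adding the success and failure counts to the two shape parameters: α = 7.9+2 = 9.9, β = 3.6+12 = 15.6.
Posterior mean = α/(α+β) = 9.9/25.5 = 0.388.

Posterior: Beta(9.9, 15.6); mean ≈ 0.388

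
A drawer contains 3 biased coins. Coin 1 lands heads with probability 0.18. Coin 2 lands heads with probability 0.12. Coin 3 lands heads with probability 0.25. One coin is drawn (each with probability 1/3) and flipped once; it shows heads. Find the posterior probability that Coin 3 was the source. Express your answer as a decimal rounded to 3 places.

P(heads|C1) = 0.18; P(heads|C2) = 0.12; P(heads|C3) = 0.25.
Prior × likelihood for each source: 0.333333·0.18=0.06000, 0.333333·0.12=0.04000, 0.333333·0.25=0.08333. Summing gives P(heads) = 0.18333.
P(Coin 3 | heads) = 0.08333 / 0.18333 = 0.455.

Posterior probability ≈ 0.455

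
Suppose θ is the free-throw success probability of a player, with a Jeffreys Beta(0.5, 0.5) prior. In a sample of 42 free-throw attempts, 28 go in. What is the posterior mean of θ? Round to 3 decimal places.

Posterior mean ≈ 0.663

The binomial likelihood is conjugate to the Beta prior: with 28 successes and 14 failures, the posterior is Beta(0.5+28, 0.5+14) = Beta(28.5, 14.5).
E[θ | data] = 28.5/(28.5+14.5) = 0.663.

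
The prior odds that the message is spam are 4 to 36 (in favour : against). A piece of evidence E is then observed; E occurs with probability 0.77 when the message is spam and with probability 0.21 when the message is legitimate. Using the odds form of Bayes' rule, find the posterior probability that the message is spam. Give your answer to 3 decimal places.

Posterior probability ≈ 0.289

Prior odds = 4/36 = 0.11111. In log-odds, ln(0.11111) = -2.1972.
Add log likelihood ratio: ln(3.6667) = 1.2993.
Posterior log-odds = -0.89794, so posterior odds = exp(-0.89794) = 0.40741. Converting, P(H|E) = 0.40741/1.4074 = 0.289.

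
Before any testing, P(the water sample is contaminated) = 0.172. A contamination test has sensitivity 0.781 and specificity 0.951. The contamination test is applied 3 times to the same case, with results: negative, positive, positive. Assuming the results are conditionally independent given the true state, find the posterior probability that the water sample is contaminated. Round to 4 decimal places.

Let H be the event that the water sample is contaminated; start with P(H) = 0.172. P('positive'|H) = 0.781, P('positive'|¬H) = 0.049.
Update on result 1 ('negative'): P(H) ← 0.219·0.1720 / (0.219·0.1720 + 0.951·0.8280) = 0.037668/0.82510 = 0.0457.
Update on result 2 ('positive'): P(H) ← 0.781·0.0457 / (0.781·0.0457 + 0.049·0.9543) = 0.035655/0.082418 = 0.4326.
Update on result 3 ('positive'): P(H) ← 0.781·0.4326 / (0.781·0.4326 + 0.049·0.5674) = 0.33787/0.36567 = 0.9240.

Posterior P(H) ≈ 0.9240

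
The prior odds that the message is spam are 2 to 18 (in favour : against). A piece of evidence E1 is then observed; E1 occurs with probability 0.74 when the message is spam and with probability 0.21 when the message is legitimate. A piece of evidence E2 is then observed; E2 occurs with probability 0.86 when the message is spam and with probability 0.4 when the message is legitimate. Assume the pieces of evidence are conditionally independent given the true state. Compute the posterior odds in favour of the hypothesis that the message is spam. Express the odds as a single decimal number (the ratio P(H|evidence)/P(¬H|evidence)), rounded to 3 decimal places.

Posterior odds ≈ 0.842

Prior odds = 2/18 = 0.11111.
Likelihood ratio for E1 = 0.74/0.21 = 3.5238.
Likelihood ratio for E2 = 0.86/0.4 = 2.1500.
Posterior odds = prior odds × LR₁ × LR₂ = 0.84180.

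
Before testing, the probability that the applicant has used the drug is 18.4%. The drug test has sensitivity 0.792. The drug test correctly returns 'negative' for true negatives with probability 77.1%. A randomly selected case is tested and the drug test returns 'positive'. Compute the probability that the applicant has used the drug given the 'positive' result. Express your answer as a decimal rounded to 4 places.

P(H | E) ≈ 0.4382

Let H be the event that the applicant has used the drug. P(H) = 0.184, so P(¬H) = 0.816. With E the 'positive' result, P(E|H) = 0.792 and P(E|¬H) = 0.229.
P(E) = 0.792·0.184 + 0.229·0.816 = 0.14573 + 0.18686 = 0.33259.
By Bayes' theorem, P(H|E) = 0.14573 / 0.33259 = 0.4382.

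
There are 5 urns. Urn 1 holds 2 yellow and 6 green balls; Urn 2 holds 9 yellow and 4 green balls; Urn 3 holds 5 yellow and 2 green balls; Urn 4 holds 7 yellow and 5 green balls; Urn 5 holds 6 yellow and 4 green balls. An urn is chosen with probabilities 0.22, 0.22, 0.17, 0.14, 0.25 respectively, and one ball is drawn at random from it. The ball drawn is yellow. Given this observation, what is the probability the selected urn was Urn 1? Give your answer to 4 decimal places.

P(yellow|Urn 1) = 0.25; P(yellow|Urn 2) = 0.6923; P(yellow|Urn 3) = 0.7143; P(yellow|Urn 4) = 0.5833; P(yellow|Urn 5) = 0.6.
Prior × likelihood for each source: 0.22·0.25=0.05500, 0.22·0.6923=0.1523, 0.17·0.7143=0.1214, 0.14·0.5833=0.08167, 0.25·0.6=0.1500. Summing gives P(yellow) = 0.56040.
P(Urn 1 | yellow) = 0.05500 / 0.56040 = 0.0981.

Posterior probability ≈ 0.0981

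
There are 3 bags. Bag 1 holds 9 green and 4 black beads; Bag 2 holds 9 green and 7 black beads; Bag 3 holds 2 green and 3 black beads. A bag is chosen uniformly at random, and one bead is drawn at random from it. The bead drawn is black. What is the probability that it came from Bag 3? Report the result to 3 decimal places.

Posterior probability ≈ 0.446

Tabulate prior·likelihood by source: [1] prior 0.333333, lik 0.3077, product 0.1026; [2] prior 0.333333, lik 0.4375, product 0.1458; [3] prior 0.333333, lik 0.6, product 0.2000.
Normalizing constant = 0.44840; the posterior for Bag 3 is its product over the sum, 0.2000/0.44840 = 0.446.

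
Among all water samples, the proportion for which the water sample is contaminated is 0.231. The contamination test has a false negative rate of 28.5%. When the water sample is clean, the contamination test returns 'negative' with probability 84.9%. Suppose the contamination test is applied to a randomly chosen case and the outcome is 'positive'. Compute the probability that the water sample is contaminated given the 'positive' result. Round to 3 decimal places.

Write H for 'the water sample is contaminated'. Prior odds H:¬H = 0.231/0.769 = 0.30039. For the 'positive' outcome, the likelihood ratio is 0.715/0.151 = 4.7351.
Posterior odds = 0.30039 × 4.7351 = 1.4224, so P(H|E) = 1.4224/(1+1.4224) = 0.587.

P(H | E) ≈ 0.587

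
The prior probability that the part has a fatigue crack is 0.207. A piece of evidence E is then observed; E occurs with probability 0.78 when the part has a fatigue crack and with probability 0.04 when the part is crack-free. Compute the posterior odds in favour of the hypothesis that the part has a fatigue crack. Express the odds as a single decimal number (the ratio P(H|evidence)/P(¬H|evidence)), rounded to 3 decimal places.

Prior odds = 0.207/(1−0.207) = 0.26103. In log-odds, ln(0.26103) = -1.3431.
Add log likelihood ratio: ln(19.500) = 2.9704.
Posterior log-odds = 1.6273, so posterior odds = exp(1.6273) = 5.0902.

Posterior odds ≈ 5.090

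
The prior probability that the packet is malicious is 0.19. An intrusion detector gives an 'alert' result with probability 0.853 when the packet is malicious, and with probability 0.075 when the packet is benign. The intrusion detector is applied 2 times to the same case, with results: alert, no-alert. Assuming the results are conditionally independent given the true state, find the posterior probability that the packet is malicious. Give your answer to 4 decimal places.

With H the event that the packet is malicious, the joint likelihood of the observed sequence is P(data|H) = 0.853·0.147 = 0.12539 and P(data|¬H) = 0.075·0.925 = 0.069375.
Bayes: P(H|data) = 0.19·0.12539 / (0.19·0.12539 + 0.81·0.069375) = 0.023824/0.080018 = 0.2977.

Posterior P(H) ≈ 0.2977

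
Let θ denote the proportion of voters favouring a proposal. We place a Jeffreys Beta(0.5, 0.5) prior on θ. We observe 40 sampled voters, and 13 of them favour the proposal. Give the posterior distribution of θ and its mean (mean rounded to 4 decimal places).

The binomial likelihood is conjugate to the Beta prior: with 13 successes and 27 failures, the posterior is Beta(0.5+13, 0.5+27) = Beta(13.5, 27.5).
Posterior mean = α/(α+β) = 13.5/41 = 0.3293.

Posterior: Beta(13.5, 27.5); mean ≈ 0.3293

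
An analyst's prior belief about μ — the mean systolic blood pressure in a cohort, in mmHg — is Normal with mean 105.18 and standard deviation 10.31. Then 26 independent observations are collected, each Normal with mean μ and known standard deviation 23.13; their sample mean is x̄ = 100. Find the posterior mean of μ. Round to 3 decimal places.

Posterior mean ≈ 100.840

Prior precision 1/τ₀² = 1/10.31² = 0.00940768; data precision n/σ² = 26/23.13² = 0.0485984.
Posterior precision = 0.00940768 + 0.0485984 = 0.0580061.
Posterior mean = (0.00940768·105.18 + 0.0485984·100) / 0.0580061 = 100.840.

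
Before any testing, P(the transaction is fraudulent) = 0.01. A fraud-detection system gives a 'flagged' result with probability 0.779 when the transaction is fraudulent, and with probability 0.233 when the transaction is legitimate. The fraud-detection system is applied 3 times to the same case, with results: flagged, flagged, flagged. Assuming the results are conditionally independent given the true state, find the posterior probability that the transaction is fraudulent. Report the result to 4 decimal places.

Let H be the event that the transaction is fraudulent; start with P(H) = 0.01. P('flagged'|H) = 0.779, P('flagged'|¬H) = 0.233.
Update on result 1 ('flagged'): P(H) ← 0.779·0.0100 / (0.779·0.0100 + 0.233·0.9900) = 0.0077900/0.23846 = 0.0327.
Update on result 2 ('flagged'): P(H) ← 0.779·0.0327 / (0.779·0.0327 + 0.233·0.9673) = 0.025448/0.25084 = 0.1015.
Update on result 3 ('flagged'): P(H) ← 0.779·0.1015 / (0.779·0.1015 + 0.233·0.8985) = 0.079033/0.28839 = 0.2740.

Posterior P(H) ≈ 0.2740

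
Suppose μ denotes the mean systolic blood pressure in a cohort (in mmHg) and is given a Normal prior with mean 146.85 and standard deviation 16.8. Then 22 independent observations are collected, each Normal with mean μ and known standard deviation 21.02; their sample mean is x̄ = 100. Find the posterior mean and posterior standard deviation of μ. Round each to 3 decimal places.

Prior precision 1/τ₀² = 1/16.8² = 0.00354308; data precision n/σ² = 22/21.02² = 0.0497917.
Posterior precision = 0.00354308 + 0.0497917 = 0.0533348, giving posterior SD = 1/√0.0533348 = 4.330.
Posterior mean = (0.00354308·146.85 + 0.0497917·100) / 0.0533348 = 103.112.

Posterior mean ≈ 103.112; posterior SD ≈ 4.330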